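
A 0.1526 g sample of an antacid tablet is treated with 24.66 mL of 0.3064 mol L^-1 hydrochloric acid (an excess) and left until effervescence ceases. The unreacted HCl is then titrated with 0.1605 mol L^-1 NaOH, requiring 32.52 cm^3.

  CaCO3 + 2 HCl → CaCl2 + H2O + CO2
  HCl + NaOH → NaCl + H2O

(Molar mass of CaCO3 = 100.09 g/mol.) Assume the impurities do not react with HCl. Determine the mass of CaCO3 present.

n(HCl) added = 0.02466 × 0.3064 = 7.556 × 10^-3 mol
n(NaOH) used in back-titration = 0.03252 × 0.1605 = 5.219 × 10^-3 mol
n(HCl) left over = 5.219 × 10^-3 mol (1:1 ratio)
n(HCl) consumed by analyte = 7.556 × 10^-3 − 5.219 × 10^-3 = 2.336 × 10^-3 mol
From the 1:2 ratio, n(CaCO3) = 1/2 × 2.336 × 10^-3 = 1.168 × 10^-3 mol
mass of CaCO3 = 1.168 × 10^-3 × 100.09 = 0.1169 g

0.1169 g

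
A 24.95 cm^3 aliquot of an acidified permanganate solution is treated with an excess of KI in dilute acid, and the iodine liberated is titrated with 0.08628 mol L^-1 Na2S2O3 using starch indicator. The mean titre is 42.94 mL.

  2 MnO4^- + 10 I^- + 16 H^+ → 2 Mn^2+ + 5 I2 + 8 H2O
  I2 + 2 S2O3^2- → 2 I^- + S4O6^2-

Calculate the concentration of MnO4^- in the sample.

0.02970 mol/L

n(S2O3^2-) = 0.04294 × 0.08628 = 3.705 × 10^-3 mol
n(I2) = n(S2O3^2-)/2 = 1.852 × 10^-3 mol
From the 2:5 ratio, n(MnO4^-) in the aliquot = 2/5 × 1.852 × 10^-3 = 7.410 × 10^-4 mol
[MnO4^-] = 7.410 × 10^-4 / 0.02495 = 0.02970 mol/L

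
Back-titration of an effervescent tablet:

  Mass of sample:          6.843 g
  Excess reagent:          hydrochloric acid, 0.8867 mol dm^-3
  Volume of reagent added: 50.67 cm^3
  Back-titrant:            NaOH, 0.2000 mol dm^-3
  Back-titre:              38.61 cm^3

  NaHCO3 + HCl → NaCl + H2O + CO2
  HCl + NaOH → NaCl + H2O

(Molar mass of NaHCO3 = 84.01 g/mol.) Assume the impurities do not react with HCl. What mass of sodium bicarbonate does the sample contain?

n(HCl) added = 0.05067 × 0.8867 = 0.04493 mol
n(NaOH) used in back-titration = 0.03861 × 0.2000 = 7.722 × 10^-3 mol
n(HCl) left over = 7.722 × 10^-3 mol (1:1 ratio)
n(HCl) consumed by analyte = 0.04493 − 7.722 × 10^-3 = 0.03721 mol
n(NaHCO3) = 0.03721 mol (1:1 ratio)
mass of NaHCO3 = 0.03721 × 84.01 = 3.126 g

3.126 g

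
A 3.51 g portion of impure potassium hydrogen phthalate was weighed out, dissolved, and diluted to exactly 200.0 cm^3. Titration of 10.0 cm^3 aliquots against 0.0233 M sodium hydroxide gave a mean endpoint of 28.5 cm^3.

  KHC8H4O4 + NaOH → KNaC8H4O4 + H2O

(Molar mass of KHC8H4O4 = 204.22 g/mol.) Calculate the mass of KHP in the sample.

n(NaOH) per titration = 0.0285 × 0.0233 = 6.64 × 10^-4 mol
n(KHC8H4O4) in each aliquot = 6.64 × 10^-4 mol (1:1 ratio)
n(KHC8H4O4) in the whole flask = 6.64 × 10^-4 × 200.0/10.0 = 0.0133 mol
mass of KHC8H4O4 = 0.0133 × 204.22 = 2.71 g

2.71 g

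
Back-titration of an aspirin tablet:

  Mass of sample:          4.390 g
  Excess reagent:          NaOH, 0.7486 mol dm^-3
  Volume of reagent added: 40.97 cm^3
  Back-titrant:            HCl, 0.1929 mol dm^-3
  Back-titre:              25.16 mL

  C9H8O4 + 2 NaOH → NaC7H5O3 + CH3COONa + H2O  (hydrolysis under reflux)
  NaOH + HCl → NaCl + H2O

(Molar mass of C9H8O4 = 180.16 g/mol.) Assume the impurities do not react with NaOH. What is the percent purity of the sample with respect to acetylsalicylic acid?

52.97 %

n(NaOH) added = 0.04097 × 0.7486 = 0.03067 mol
n(HCl) used in back-titration = 0.02516 × 0.1929 = 4.853 × 10^-3 mol
n(NaOH) left over = 4.853 × 10^-3 mol (1:1 ratio)
n(NaOH) consumed by analyte = 0.03067 − 4.853 × 10^-3 = 0.02582 mol
From the 1:2 ratio, n(C9H8O4) = 1/2 × 0.02582 = 0.01291 mol
mass of C9H8O4 = 0.01291 × 180.16 = 2.326 g
% C9H8O4 = 2.326 / 4.390 × 100 = 52.97 %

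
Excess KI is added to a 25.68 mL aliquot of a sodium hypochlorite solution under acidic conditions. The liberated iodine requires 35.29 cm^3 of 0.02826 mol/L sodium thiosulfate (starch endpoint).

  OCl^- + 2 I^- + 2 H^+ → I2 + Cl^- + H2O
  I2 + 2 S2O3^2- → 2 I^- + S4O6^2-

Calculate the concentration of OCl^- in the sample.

0.01942 mol/L

n(S2O3^2-) = 0.03529 × 0.02826 = 9.973 × 10^-4 mol
n(I2) = n(S2O3^2-)/2 = 4.986 × 10^-4 mol
n(OCl^-) in the aliquot = 4.986 × 10^-4 mol (1:1 ratio)
[OCl^-] = 4.986 × 10^-4 / 0.02568 = 0.01942 mol/L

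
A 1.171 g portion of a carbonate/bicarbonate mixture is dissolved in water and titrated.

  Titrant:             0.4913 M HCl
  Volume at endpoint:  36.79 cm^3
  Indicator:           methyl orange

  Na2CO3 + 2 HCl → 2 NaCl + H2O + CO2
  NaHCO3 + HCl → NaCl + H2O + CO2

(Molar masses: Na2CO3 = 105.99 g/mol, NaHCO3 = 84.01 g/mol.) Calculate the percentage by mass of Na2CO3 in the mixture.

n(HCl) = 0.03679 × 0.4913 = 0.01807 mol
Let x = n(Na2CO3), y = n(NaHCO3).
Titrant: 2x + 1y = 0.01807;  mass: 105.99x + 84.01y = 1.171
Solving, x = 5.602 × 10^-3 mol, y = 6.871 × 10^-3 mol
mass of Na2CO3 = 5.602 × 10^-3 × 105.99 = 0.5937 g
% Na2CO3 = 0.5937 / 1.171 × 100 = 50.70 %

50.70 %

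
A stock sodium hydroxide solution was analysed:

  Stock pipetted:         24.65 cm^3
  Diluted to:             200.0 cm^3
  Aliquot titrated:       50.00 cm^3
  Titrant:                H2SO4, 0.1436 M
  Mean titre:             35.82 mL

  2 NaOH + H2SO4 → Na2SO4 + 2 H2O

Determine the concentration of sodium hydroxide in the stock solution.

1.669 M

n(H2SO4) = 0.03582 × 0.1436 = 5.144 × 10^-3 mol
From the 2:1 ratio, n(NaOH) in the aliquot = 2/1 × 5.144 × 10^-3 = 0.01029 mol
[NaOH]_dilute = 0.01029 / 0.05000 = 0.2058 mol/L
Dilution factor = 200.0 / 24.65 = 8.114
[NaOH]_stock = 0.2058 × 8.114 = 1.669 mol/L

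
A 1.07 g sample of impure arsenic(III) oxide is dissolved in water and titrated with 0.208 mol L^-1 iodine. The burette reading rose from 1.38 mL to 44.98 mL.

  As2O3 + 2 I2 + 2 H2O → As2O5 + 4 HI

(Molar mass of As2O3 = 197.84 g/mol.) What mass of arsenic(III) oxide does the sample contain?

0.897 g

n(I2) = 0.0436 L × 0.208 mol/L = 9.07 × 10^-3 mol
From the 1:2 ratio, n(As2O3) = 1/2 × 9.07 × 10^-3 = 4.53 × 10^-3 mol
mass of As2O3 = 4.53 × 10^-3 × 197.84 g/mol = 0.897 g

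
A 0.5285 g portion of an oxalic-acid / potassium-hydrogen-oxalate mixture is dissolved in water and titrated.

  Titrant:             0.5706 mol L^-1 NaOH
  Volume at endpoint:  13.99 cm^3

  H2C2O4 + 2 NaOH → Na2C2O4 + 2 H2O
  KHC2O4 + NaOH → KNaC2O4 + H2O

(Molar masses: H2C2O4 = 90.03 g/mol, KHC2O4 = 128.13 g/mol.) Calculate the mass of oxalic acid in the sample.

n(NaOH) = 0.01399 × 0.5706 = 7.983 × 10^-3 mol
Let x = n(H2C2O4), y = n(KHC2O4).
Titrant: 2x + 1y = 7.983 × 10^-3;  mass: 90.03x + 128.13y = 0.5285
Solving, x = 2.974 × 10^-3 mol, y = 2.035 × 10^-3 mol
mass of H2C2O4 = 2.974 × 10^-3 × 90.03 = 0.2677 g

0.2677 g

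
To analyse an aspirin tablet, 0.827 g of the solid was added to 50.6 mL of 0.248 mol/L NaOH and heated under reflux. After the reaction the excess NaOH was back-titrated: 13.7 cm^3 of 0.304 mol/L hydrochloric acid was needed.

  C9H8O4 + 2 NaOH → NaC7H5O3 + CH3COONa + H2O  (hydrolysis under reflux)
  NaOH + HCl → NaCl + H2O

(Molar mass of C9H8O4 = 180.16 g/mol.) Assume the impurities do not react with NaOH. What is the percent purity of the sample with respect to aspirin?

n(NaOH) added = 0.0506 × 0.248 = 0.0125 mol
n(HCl) used in back-titration = 0.0137 × 0.304 = 4.16 × 10^-3 mol
n(NaOH) left over = 4.16 × 10^-3 mol (1:1 ratio)
n(NaOH) consumed by analyte = 0.0125 − 4.16 × 10^-3 = 8.38 × 10^-3 mol
From the 1:2 ratio, n(C9H8O4) = 1/2 × 8.38 × 10^-3 = 4.19 × 10^-3 mol
mass of C9H8O4 = 4.19 × 10^-3 × 180.16 = 0.755 g
% C9H8O4 = 0.755 / 0.827 × 100 = 91.3 %

91.3 %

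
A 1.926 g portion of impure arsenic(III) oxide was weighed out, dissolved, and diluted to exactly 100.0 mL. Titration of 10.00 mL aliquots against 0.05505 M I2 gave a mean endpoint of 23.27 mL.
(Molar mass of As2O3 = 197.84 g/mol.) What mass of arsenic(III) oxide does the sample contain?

As2O3 + 2 I2 + 2 H2O → As2O5 + 4 HI
n(I2) per titration = 0.02327 × 0.05505 = 1.281 × 10^-3 mol
From the 1:2 ratio, n(As2O3) in each aliquot = 1/2 × 1.281 × 10^-3 = 6.405 × 10^-4 mol
n(As2O3) in the whole flask = 6.405 × 10^-4 × 100.0/10.00 = 6.405 × 10^-3 mol
mass of As2O3 = 6.405 × 10^-3 × 197.84 = 1.267 g

1.267 g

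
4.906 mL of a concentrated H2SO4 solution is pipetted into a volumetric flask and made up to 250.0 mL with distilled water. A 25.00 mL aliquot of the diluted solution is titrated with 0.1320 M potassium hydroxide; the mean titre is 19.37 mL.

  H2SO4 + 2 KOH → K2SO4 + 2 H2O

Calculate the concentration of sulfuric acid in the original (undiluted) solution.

2.606 M

n(KOH) = 0.01937 × 0.1320 = 2.557 × 10^-3 mol
From the 1:2 ratio, n(H2SO4) in the aliquot = 1/2 × 2.557 × 10^-3 = 1.278 × 10^-3 mol
[H2SO4]_dilute = 1.278 × 10^-3 / 0.02500 = 0.05114 mol/L
Dilution factor = 250.0 / 4.906 = 50.96
[H2SO4]_stock = 0.05114 × 50.96 = 2.606 mol/L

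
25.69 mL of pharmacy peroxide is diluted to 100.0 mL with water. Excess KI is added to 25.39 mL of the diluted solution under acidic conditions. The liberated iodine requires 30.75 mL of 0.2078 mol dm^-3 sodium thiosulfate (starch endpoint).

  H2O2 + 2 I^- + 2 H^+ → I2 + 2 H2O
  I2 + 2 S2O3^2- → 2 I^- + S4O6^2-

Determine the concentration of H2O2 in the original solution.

0.4898 mol/L

n(S2O3^2-) = 0.03075 × 0.2078 = 6.390 × 10^-3 mol
n(I2) = n(S2O3^2-)/2 = 3.195 × 10^-3 mol
n(H2O2) in the aliquot = 3.195 × 10^-3 mol (1:1 ratio)
[H2O2]_dilute = 3.195 × 10^-3 / 0.02539 = 0.1258 mol/L
[H2O2]_original = 0.1258 × 100.0/25.69 = 0.4898 mol/L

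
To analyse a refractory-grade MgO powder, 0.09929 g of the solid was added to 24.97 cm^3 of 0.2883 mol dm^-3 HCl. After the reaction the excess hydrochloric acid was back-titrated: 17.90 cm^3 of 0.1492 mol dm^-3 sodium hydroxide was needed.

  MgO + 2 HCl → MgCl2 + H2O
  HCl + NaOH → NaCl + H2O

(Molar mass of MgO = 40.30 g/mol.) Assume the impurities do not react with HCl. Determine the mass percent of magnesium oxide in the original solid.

91.90 %

n(HCl) added = 0.02497 × 0.2883 = 7.199 × 10^-3 mol
n(NaOH) used in back-titration = 0.01790 × 0.1492 = 2.671 × 10^-3 mol
n(HCl) left over = 2.671 × 10^-3 mol (1:1 ratio)
n(HCl) consumed by analyte = 7.199 × 10^-3 − 2.671 × 10^-3 = 4.528 × 10^-3 mol
From the 1:2 ratio, n(MgO) = 1/2 × 4.528 × 10^-3 = 2.264 × 10^-3 mol
mass of MgO = 2.264 × 10^-3 × 40.30 = 0.09124 g
% MgO = 0.09124 / 0.09929 × 100 = 91.90 %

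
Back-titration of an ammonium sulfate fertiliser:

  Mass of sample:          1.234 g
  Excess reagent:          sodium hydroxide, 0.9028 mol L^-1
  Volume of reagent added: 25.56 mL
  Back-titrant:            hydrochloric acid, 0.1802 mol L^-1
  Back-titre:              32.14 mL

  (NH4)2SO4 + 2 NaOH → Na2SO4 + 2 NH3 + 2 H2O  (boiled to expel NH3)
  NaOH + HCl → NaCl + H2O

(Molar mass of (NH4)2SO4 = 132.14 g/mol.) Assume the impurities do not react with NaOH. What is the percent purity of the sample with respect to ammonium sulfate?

92.54 %

n(NaOH) added = 0.02556 × 0.9028 = 0.02308 mol
n(HCl) used in back-titration = 0.03214 × 0.1802 = 5.792 × 10^-3 mol
n(NaOH) left over = 5.792 × 10^-3 mol (1:1 ratio)
n(NaOH) consumed by analyte = 0.02308 − 5.792 × 10^-3 = 0.01728 mol
From the 1:2 ratio, n((NH4)2SO4) = 1/2 × 0.01728 = 8.642 × 10^-3 mol
mass of (NH4)2SO4 = 8.642 × 10^-3 × 132.14 = 1.142 g
% (NH4)2SO4 = 1.142 / 1.234 × 100 = 92.54 %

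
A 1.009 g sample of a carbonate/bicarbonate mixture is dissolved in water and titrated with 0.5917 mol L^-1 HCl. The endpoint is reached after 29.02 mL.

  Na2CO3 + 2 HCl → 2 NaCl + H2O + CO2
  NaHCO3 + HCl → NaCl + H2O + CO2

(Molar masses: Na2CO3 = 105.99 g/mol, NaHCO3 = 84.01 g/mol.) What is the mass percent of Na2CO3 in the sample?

73.42 %

n(HCl) = 0.02902 × 0.5917 = 0.01717 mol
Let x = n(Na2CO3), y = n(NaHCO3).
Titrant: 2x + 1y = 0.01717;  mass: 105.99x + 84.01y = 1.009
Solving, x = 6.989 × 10^-3 mol, y = 3.193 × 10^-3 mol
mass of Na2CO3 = 6.989 × 10^-3 × 105.99 = 0.7408 g
% Na2CO3 = 0.7408 / 1.009 × 100 = 73.42 %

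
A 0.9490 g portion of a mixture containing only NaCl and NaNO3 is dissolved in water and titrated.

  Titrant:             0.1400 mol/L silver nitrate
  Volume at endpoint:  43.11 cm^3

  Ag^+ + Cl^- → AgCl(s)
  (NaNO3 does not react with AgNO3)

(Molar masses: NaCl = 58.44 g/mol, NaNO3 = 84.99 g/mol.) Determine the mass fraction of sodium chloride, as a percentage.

n(AgNO3) = 0.04311 × 0.1400 = 6.035 × 10^-3 mol
Let x = n(NaCl), y = n(NaNO3).
Titrant: 1x = 6.035 × 10^-3;  mass: 58.44x + 84.99y = 0.9490
Solving, x = 6.035 × 10^-3 mol, y = 7.016 × 10^-3 mol
mass of NaCl = 6.035 × 10^-3 × 58.44 = 0.3527 g
% NaCl = 0.3527 / 0.9490 × 100 = 37.17 %

37.17 %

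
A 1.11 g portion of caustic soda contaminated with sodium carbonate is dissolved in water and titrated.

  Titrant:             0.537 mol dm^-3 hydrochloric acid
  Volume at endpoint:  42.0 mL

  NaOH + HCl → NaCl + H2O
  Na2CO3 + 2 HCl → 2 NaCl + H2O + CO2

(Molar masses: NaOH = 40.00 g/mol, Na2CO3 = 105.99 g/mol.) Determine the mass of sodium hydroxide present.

0.262 g

n(HCl) = 0.0420 × 0.537 = 0.0226 mol
Let x = n(NaOH), y = n(Na2CO3).
Titrant: 1x + 2y = 0.0226;  mass: 40.00x + 105.99y = 1.11
Solving, x = 6.56 × 10^-3 mol, y = 8.00 × 10^-3 mol
mass of NaOH = 6.56 × 10^-3 × 40.00 = 0.262 g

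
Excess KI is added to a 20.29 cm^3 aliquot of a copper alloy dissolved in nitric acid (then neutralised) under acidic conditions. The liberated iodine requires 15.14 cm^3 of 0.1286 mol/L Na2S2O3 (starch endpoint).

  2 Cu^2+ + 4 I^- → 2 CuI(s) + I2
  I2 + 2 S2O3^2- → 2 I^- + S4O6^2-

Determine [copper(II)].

0.09596 mol/L

n(S2O3^2-) = 0.01514 × 0.1286 = 1.947 × 10^-3 mol
n(I2) = n(S2O3^2-)/2 = 9.735 × 10^-4 mol
From the 2:1 ratio, n(Cu2+) in the aliquot = 2/1 × 9.735 × 10^-4 = 1.947 × 10^-3 mol
[Cu2+] = 1.947 × 10^-3 / 0.02029 = 0.09596 mol/L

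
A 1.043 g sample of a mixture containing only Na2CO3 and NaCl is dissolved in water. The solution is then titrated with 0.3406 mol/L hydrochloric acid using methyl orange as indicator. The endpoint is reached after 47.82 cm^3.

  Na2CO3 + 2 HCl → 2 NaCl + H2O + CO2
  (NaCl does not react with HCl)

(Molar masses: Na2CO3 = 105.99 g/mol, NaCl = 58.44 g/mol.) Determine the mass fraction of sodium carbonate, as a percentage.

n(HCl) = 0.04782 × 0.3406 = 0.01629 mol
Let x = n(Na2CO3), y = n(NaCl).
Titrant: 2x = 0.01629;  mass: 105.99x + 58.44y = 1.043
Solving, x = 8.144 × 10^-3 mol, y = 3.077 × 10^-3 mol
mass of Na2CO3 = 8.144 × 10^-3 × 105.99 = 0.8632 g
% Na2CO3 = 0.8632 / 1.043 × 100 = 82.76 %

82.76 %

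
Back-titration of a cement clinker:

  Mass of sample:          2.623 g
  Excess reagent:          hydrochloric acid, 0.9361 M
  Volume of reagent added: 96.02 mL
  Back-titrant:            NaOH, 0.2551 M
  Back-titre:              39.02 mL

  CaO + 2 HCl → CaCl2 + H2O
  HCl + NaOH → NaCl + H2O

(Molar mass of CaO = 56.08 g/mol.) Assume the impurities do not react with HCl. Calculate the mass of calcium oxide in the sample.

2.241 g

n(HCl) added = 0.09602 × 0.9361 = 0.08988 mol
n(NaOH) used in back-titration = 0.03902 × 0.2551 = 9.954 × 10^-3 mol
n(HCl) left over = 9.954 × 10^-3 mol (1:1 ratio)
n(HCl) consumed by analyte = 0.08988 − 9.954 × 10^-3 = 0.07993 mol
From the 1:2 ratio, n(CaO) = 1/2 × 0.07993 = 0.03997 mol
mass of CaO = 0.03997 × 56.08 = 2.241 g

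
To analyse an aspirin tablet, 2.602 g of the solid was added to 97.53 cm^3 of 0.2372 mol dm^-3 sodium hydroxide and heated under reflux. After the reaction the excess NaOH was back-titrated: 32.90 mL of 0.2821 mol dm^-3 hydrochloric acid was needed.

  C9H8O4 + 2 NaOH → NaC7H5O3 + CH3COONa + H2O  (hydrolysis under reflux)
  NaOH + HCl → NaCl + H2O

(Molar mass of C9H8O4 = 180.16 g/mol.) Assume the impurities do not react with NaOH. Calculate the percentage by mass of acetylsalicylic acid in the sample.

47.96 %

n(NaOH) added = 0.09753 × 0.2372 = 0.02313 mol
n(HCl) used in back-titration = 0.03290 × 0.2821 = 9.281 × 10^-3 mol
n(NaOH) left over = 9.281 × 10^-3 mol (1:1 ratio)
n(NaOH) consumed by analyte = 0.02313 − 9.281 × 10^-3 = 0.01385 mol
From the 1:2 ratio, n(C9H8O4) = 1/2 × 0.01385 = 6.927 × 10^-3 mol
mass of C9H8O4 = 6.927 × 10^-3 × 180.16 = 1.248 g
% C9H8O4 = 1.248 / 2.602 × 100 = 47.96 %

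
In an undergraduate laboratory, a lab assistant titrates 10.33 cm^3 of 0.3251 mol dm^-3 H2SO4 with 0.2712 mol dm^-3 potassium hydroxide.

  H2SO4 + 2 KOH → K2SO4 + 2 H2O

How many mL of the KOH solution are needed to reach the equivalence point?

24.77 mL

n(H2SO4) = 0.01033 L × 0.3251 mol/L = 3.358 × 10^-3 mol
From the 2:1 stoichiometry, n(KOH) = 2/1 × 3.358 × 10^-3 = 6.717 × 10^-3 mol
V(KOH) = 6.717 × 10^-3 mol / 0.2712 mol/L = 0.02477 L = 24.77 mL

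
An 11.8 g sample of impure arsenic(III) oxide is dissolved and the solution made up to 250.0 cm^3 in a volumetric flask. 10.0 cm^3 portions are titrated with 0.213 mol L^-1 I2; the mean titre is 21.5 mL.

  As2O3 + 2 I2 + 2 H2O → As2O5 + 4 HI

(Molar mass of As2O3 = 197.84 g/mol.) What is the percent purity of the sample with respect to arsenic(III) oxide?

96.0 %

n(I2) per titration = 0.0215 × 0.213 = 4.58 × 10^-3 mol
From the 1:2 ratio, n(As2O3) in each aliquot = 1/2 × 4.58 × 10^-3 = 2.29 × 10^-3 mol
n(As2O3) in the whole flask = 2.29 × 10^-3 × 250.0/10.0 = 0.0572 mol
mass of As2O3 = 0.0572 × 197.84 = 11.3 g
% As2O3 = 11.3 / 11.8 × 100 = 96.0 %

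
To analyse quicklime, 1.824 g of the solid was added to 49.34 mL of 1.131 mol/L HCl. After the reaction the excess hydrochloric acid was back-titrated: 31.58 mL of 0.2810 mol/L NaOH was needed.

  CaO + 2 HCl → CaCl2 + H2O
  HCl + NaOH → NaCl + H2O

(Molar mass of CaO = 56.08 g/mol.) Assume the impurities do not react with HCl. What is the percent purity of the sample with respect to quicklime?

n(HCl) added = 0.04934 × 1.131 = 0.05580 mol
n(NaOH) used in back-titration = 0.03158 × 0.2810 = 8.874 × 10^-3 mol
n(HCl) left over = 8.874 × 10^-3 mol (1:1 ratio)
n(HCl) consumed by analyte = 0.05580 − 8.874 × 10^-3 = 0.04693 mol
From the 1:2 ratio, n(CaO) = 1/2 × 0.04693 = 0.02346 mol
mass of CaO = 0.02346 × 56.08 = 1.316 g
% CaO = 1.316 / 1.824 × 100 = 72.14 %

72.14 %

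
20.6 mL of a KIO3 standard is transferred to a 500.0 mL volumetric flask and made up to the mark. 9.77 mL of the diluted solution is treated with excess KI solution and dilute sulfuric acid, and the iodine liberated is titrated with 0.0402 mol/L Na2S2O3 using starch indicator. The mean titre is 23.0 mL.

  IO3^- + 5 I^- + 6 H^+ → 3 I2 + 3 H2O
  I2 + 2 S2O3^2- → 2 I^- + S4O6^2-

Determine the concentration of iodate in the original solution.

0.383 mol/L

n(S2O3^2-) = 0.0230 × 0.0402 = 9.25 × 10^-4 mol
n(I2) = n(S2O3^2-)/2 = 4.62 × 10^-4 mol
From the 1:3 ratio, n(IO3^-) in the aliquot = 1/3 × 4.62 × 10^-4 = 1.54 × 10^-4 mol
[IO3^-]_dilute = 1.54 × 10^-4 / 0.00977 = 0.0158 mol/L
[IO3^-]_original = 0.0158 × 500.0/20.6 = 0.383 mol/L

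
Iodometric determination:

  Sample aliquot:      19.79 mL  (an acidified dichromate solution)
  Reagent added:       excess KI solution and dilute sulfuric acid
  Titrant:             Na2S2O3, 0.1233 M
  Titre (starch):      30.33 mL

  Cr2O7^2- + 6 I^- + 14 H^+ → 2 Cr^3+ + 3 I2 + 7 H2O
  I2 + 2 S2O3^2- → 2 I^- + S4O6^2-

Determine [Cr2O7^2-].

0.03149 M

n(S2O3^2-) = 0.03033 × 0.1233 = 3.740 × 10^-3 mol
n(I2) = n(S2O3^2-)/2 = 1.870 × 10^-3 mol
From the 1:3 ratio, n(Cr2O7^2-) in the aliquot = 1/3 × 1.870 × 10^-3 = 6.233 × 10^-4 mol
[Cr2O7^2-] = 6.233 × 10^-4 / 0.01979 = 0.03149 mol/L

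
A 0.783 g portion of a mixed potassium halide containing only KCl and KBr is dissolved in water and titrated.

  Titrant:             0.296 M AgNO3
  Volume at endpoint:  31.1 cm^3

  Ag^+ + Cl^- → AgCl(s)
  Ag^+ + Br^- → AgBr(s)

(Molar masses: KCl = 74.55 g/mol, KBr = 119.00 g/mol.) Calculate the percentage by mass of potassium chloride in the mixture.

66.9 %

n(AgNO3) = 0.0311 × 0.296 = 9.21 × 10^-3 mol
Let x = n(KCl), y = n(KBr).
Titrant: 1x + 1y = 9.21 × 10^-3;  mass: 74.55x + 119.00y = 0.783
Solving, x = 7.03 × 10^-3 mol, y = 2.18 × 10^-3 mol
mass of KCl = 7.03 × 10^-3 × 74.55 = 0.524 g
% KCl = 0.524 / 0.783 × 100 = 66.9 %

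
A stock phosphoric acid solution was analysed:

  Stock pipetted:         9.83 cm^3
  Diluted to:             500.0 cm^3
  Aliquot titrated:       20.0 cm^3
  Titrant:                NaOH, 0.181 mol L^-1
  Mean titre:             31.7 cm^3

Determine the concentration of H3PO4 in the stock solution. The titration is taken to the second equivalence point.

7.30 mol/L

H3PO4 + 2 NaOH → Na2HPO4 + 2 H2O
n(NaOH) = 0.0317 × 0.181 = 5.74 × 10^-3 mol
From the 1:2 ratio, n(H3PO4) in the aliquot = 1/2 × 5.74 × 10^-3 = 2.87 × 10^-3 mol
[H3PO4]_dilute = 2.87 × 10^-3 / 0.0200 = 0.143 mol/L
Dilution factor = 500.0 / 9.83 = 50.86
[H3PO4]_stock = 0.143 × 50.86 = 7.30 mol/L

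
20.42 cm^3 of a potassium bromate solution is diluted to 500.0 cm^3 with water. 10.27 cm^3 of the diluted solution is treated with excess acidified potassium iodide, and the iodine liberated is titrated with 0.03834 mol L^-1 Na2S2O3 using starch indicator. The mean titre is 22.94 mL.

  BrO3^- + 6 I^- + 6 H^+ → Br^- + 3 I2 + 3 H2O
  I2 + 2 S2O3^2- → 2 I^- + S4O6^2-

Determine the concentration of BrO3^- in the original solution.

0.3495 mol/L

n(S2O3^2-) = 0.02294 × 0.03834 = 8.795 × 10^-4 mol
n(I2) = n(S2O3^2-)/2 = 4.398 × 10^-4 mol
From the 1:3 ratio, n(BrO3^-) in the aliquot = 1/3 × 4.398 × 10^-4 = 1.466 × 10^-4 mol
[BrO3^-]_dilute = 1.466 × 10^-4 / 0.01027 = 0.01427 mol/L
[BrO3^-]_original = 0.01427 × 500.0/20.42 = 0.3495 mol/L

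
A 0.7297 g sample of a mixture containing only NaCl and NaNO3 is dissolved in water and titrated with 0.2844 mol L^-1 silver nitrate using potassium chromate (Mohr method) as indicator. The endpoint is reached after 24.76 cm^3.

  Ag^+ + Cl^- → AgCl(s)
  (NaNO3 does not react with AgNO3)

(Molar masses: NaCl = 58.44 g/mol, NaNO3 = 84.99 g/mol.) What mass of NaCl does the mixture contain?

0.4115 g

n(AgNO3) = 0.02476 × 0.2844 = 7.042 × 10^-3 mol
Let x = n(NaCl), y = n(NaNO3).
Titrant: 1x = 7.042 × 10^-3;  mass: 58.44x + 84.99y = 0.7297
Solving, x = 7.042 × 10^-3 mol, y = 3.744 × 10^-3 mol
mass of NaCl = 7.042 × 10^-3 × 58.44 = 0.4115 g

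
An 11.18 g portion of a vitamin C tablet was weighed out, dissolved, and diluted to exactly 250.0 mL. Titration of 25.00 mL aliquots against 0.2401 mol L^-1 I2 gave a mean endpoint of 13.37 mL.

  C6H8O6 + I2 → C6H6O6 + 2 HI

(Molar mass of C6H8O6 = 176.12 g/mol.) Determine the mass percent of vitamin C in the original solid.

n(I2) per titration = 0.01337 × 0.2401 = 3.210 × 10^-3 mol
n(C6H8O6) in each aliquot = 3.210 × 10^-3 mol (1:1 ratio)
n(C6H8O6) in the whole flask = 3.210 × 10^-3 × 250.0/25.00 = 0.03210 mol
mass of C6H8O6 = 0.03210 × 176.12 = 5.654 g
% C6H8O6 = 5.654 / 11.18 × 100 = 50.57 %

50.57 %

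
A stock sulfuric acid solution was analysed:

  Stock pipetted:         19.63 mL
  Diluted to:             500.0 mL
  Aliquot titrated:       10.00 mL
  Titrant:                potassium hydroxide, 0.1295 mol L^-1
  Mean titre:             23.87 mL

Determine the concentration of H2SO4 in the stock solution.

3.937 mol/L

H2SO4 + 2 KOH → K2SO4 + 2 H2O
n(KOH) = 0.02387 × 0.1295 = 3.091 × 10^-3 mol
From the 1:2 ratio, n(H2SO4) in the aliquot = 1/2 × 3.091 × 10^-3 = 1.546 × 10^-3 mol
[H2SO4]_dilute = 1.546 × 10^-3 / 0.01000 = 0.1546 mol/L
Dilution factor = 500.0 / 19.63 = 25.47
[H2SO4]_stock = 0.1546 × 25.47 = 3.937 mol/L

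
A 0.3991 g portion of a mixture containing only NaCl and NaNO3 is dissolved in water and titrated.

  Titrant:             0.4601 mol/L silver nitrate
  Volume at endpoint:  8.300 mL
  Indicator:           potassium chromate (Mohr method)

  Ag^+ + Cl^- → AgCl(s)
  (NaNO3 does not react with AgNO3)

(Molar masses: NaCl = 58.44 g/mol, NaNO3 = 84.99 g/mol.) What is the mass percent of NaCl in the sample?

55.92 %

n(AgNO3) = 0.008300 × 0.4601 = 3.819 × 10^-3 mol
Let x = n(NaCl), y = n(NaNO3).
Titrant: 1x = 3.819 × 10^-3;  mass: 58.44x + 84.99y = 0.3991
Solving, x = 3.819 × 10^-3 mol, y = 2.070 × 10^-3 mol
mass of NaCl = 3.819 × 10^-3 × 58.44 = 0.2232 g
% NaCl = 0.2232 / 0.3991 × 100 = 55.92 %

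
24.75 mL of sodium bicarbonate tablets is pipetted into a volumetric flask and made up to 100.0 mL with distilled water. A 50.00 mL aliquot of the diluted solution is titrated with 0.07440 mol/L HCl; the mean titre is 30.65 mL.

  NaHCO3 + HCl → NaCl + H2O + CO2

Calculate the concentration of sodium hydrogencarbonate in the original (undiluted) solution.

n(HCl) = 0.03065 × 0.07440 = 2.280 × 10^-3 mol
n(NaHCO3) in the aliquot = 2.280 × 10^-3 mol (1:1 ratio)
[NaHCO3]_dilute = 2.280 × 10^-3 / 0.05000 = 0.04561 mol/L
Dilution factor = 100.0 / 24.75 = 4.040
[NaHCO3]_stock = 0.04561 × 4.040 = 0.1843 mol/L

0.1843 mol/L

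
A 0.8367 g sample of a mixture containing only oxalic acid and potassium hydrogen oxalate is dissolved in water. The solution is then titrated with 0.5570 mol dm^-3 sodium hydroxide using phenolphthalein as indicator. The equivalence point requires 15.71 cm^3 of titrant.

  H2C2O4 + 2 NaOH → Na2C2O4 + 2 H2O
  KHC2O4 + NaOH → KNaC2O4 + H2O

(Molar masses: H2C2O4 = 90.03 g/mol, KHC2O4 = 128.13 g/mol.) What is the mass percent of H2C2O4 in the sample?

n(NaOH) = 0.01571 × 0.5570 = 8.750 × 10^-3 mol
Let x = n(H2C2O4), y = n(KHC2O4).
Titrant: 2x + 1y = 8.750 × 10^-3;  mass: 90.03x + 128.13y = 0.8367
Solving, x = 1.711 × 10^-3 mol, y = 5.328 × 10^-3 mol
mass of H2C2O4 = 1.711 × 10^-3 × 90.03 = 0.1541 g
% H2C2O4 = 0.1541 / 0.8367 × 100 = 18.42 %

18.42 %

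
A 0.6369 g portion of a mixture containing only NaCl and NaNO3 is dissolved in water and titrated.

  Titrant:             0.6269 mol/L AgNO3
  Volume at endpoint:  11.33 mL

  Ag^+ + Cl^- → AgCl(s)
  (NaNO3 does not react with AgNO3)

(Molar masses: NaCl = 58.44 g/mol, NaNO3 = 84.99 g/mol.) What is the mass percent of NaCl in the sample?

n(AgNO3) = 0.01133 × 0.6269 = 7.103 × 10^-3 mol
Let x = n(NaCl), y = n(NaNO3).
Titrant: 1x = 7.103 × 10^-3;  mass: 58.44x + 84.99y = 0.6369
Solving, x = 7.103 × 10^-3 mol, y = 2.610 × 10^-3 mol
mass of NaCl = 7.103 × 10^-3 × 58.44 = 0.4151 g
% NaCl = 0.4151 / 0.6369 × 100 = 65.17 %

65.17 %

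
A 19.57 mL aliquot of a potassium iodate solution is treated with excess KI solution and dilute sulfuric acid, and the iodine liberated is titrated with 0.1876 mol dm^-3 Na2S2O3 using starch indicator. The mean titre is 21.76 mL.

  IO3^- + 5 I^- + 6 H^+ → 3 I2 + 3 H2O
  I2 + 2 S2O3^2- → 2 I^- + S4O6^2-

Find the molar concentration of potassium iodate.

0.03477 mol/L

n(S2O3^2-) = 0.02176 × 0.1876 = 4.082 × 10^-3 mol
n(I2) = n(S2O3^2-)/2 = 2.041 × 10^-3 mol
From the 1:3 ratio, n(IO3^-) in the aliquot = 1/3 × 2.041 × 10^-3 = 6.804 × 10^-4 mol
[IO3^-] = 6.804 × 10^-4 / 0.01957 = 0.03477 mol/L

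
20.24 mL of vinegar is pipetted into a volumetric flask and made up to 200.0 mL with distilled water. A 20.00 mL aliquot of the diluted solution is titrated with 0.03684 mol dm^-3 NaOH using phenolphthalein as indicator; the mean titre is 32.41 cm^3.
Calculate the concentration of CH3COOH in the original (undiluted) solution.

0.5899 mol/L

CH3COOH + NaOH → CH3COONa + H2O
n(NaOH) = 0.03241 × 0.03684 = 1.194 × 10^-3 mol
n(CH3COOH) in the aliquot = 1.194 × 10^-3 mol (1:1 ratio)
[CH3COOH]_dilute = 1.194 × 10^-3 / 0.02000 = 0.05970 mol/L
Dilution factor = 200.0 / 20.24 = 9.881
[CH3COOH]_stock = 0.05970 × 9.881 = 0.5899 mol/L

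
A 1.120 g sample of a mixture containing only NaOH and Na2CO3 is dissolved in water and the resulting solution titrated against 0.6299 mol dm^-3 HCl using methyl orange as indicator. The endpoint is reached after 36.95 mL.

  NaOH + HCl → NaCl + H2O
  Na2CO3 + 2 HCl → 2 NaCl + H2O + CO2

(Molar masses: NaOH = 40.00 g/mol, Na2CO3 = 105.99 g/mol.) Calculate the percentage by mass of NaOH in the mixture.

n(HCl) = 0.03695 × 0.6299 = 0.02327 mol
Let x = n(NaOH), y = n(Na2CO3).
Titrant: 1x + 2y = 0.02327;  mass: 40.00x + 105.99y = 1.120
Solving, x = 8.730 × 10^-3 mol, y = 7.272 × 10^-3 mol
mass of NaOH = 8.730 × 10^-3 × 40.00 = 0.3492 g
% NaOH = 0.3492 / 1.120 × 100 = 31.18 %

31.18 %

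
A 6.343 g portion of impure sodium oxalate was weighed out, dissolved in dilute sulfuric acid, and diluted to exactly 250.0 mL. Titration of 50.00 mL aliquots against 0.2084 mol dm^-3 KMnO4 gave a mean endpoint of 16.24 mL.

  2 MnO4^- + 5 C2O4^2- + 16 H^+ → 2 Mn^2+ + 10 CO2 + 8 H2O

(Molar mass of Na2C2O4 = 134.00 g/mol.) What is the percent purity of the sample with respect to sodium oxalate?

89.37 %

n(KMnO4) per titration = 0.01624 × 0.2084 = 3.384 × 10^-3 mol
From the 5:2 ratio, n(Na2C2O4) in each aliquot = 5/2 × 3.384 × 10^-3 = 8.461 × 10^-3 mol
n(Na2C2O4) in the whole flask = 8.461 × 10^-3 × 250.0/50.00 = 0.04231 mol
mass of Na2C2O4 = 0.04231 × 134.00 = 5.669 g
% Na2C2O4 = 5.669 / 6.343 × 100 = 89.37 %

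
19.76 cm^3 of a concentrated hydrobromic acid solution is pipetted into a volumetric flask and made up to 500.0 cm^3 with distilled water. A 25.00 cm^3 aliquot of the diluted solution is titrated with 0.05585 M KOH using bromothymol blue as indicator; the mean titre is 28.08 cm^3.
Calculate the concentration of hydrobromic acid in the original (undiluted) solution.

1.587 M

HBr + KOH → KBr + H2O
n(KOH) = 0.02808 × 0.05585 = 1.568 × 10^-3 mol
n(HBr) in the aliquot = 1.568 × 10^-3 mol (1:1 ratio)
[HBr]_dilute = 1.568 × 10^-3 / 0.02500 = 0.06273 mol/L
Dilution factor = 500.0 / 19.76 = 25.30
[HBr]_stock = 0.06273 × 25.30 = 1.587 mol/L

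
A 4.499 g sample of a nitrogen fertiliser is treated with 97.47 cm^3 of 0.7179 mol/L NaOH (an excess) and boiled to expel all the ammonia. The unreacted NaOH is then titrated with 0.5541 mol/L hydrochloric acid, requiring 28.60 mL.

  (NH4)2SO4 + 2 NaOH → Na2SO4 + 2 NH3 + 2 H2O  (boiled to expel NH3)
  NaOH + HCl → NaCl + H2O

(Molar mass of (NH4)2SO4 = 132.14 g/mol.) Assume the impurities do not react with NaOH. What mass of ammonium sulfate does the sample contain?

n(NaOH) added = 0.09747 × 0.7179 = 0.06997 mol
n(HCl) used in back-titration = 0.02860 × 0.5541 = 0.01585 mol
n(NaOH) left over = 0.01585 mol (1:1 ratio)
n(NaOH) consumed by analyte = 0.06997 − 0.01585 = 0.05413 mol
From the 1:2 ratio, n((NH4)2SO4) = 1/2 × 0.05413 = 0.02706 mol
mass of (NH4)2SO4 = 0.02706 × 132.14 = 3.576 g

3.576 g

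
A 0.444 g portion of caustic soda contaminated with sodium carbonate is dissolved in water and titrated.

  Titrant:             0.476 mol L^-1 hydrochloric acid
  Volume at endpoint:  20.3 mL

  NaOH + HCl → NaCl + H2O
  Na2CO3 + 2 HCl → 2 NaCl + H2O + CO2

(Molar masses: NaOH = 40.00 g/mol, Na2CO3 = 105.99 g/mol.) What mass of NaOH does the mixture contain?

0.210 g

n(HCl) = 0.0203 × 0.476 = 9.66 × 10^-3 mol
Let x = n(NaOH), y = n(Na2CO3).
Titrant: 1x + 2y = 9.66 × 10^-3;  mass: 40.00x + 105.99y = 0.444
Solving, x = 5.24 × 10^-3 mol, y = 2.21 × 10^-3 mol
mass of NaOH = 5.24 × 10^-3 × 40.00 = 0.210 g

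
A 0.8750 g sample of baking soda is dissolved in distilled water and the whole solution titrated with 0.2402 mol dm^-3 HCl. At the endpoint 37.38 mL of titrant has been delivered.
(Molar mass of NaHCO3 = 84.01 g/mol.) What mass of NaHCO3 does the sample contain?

0.7543 g

NaHCO3 + HCl → NaCl + H2O + CO2
n(HCl) = 0.03738 L × 0.2402 mol/L = 8.979 × 10^-3 mol
n(NaHCO3) = 8.979 × 10^-3 mol (1:1 ratio)
mass of NaHCO3 = 8.979 × 10^-3 × 84.01 g/mol = 0.7543 g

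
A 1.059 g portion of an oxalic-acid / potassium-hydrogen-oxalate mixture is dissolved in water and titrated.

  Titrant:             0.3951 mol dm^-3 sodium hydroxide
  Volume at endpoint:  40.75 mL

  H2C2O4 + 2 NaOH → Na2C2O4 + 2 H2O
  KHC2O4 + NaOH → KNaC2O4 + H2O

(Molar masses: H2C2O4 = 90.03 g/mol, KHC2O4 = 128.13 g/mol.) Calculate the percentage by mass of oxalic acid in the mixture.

51.34 %

n(NaOH) = 0.04075 × 0.3951 = 0.01610 mol
Let x = n(H2C2O4), y = n(KHC2O4).
Titrant: 2x + 1y = 0.01610;  mass: 90.03x + 128.13y = 1.059
Solving, x = 6.039 × 10^-3 mol, y = 4.021 × 10^-3 mol
mass of H2C2O4 = 6.039 × 10^-3 × 90.03 = 0.5437 g
% H2C2O4 = 0.5437 / 1.059 × 100 = 51.34 %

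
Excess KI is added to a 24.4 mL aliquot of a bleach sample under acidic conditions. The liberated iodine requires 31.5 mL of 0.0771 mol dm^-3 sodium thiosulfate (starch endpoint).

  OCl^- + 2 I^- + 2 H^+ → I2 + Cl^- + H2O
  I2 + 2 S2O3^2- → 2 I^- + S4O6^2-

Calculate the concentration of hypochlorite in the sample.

n(S2O3^2-) = 0.0315 × 0.0771 = 2.43 × 10^-3 mol
n(I2) = n(S2O3^2-)/2 = 1.21 × 10^-3 mol
n(OCl^-) in the aliquot = 1.21 × 10^-3 mol (1:1 ratio)
[OCl^-] = 1.21 × 10^-3 / 0.0244 = 0.0498 mol/L

0.0498 mol/L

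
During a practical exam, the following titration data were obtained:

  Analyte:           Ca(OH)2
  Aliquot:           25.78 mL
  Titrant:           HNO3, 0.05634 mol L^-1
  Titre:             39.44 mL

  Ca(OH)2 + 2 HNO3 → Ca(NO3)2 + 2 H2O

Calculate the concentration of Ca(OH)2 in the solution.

0.04310 mol/L

n(HNO3) = 0.03944 L × 0.05634 mol/L = 2.222 × 10^-3 mol
From the 1:2 mole ratio, n(Ca(OH)2) = 1/2 × 2.222 × 10^-3 = 1.111 × 10^-3 mol
[Ca(OH)2] = 1.111 × 10^-3 mol / 0.02578 L = 0.04310 mol/L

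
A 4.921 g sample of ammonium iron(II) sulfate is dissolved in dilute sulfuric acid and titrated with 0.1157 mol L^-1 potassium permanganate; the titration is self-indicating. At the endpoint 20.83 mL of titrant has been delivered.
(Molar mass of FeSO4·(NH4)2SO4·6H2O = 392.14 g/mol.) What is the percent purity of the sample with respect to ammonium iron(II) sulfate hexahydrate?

MnO4^- + 5 Fe^2+ + 8 H^+ → Mn^2+ + 5 Fe^3+ + 4 H2O
n(KMnO4) = 0.02083 L × 0.1157 mol/L = 2.410 × 10^-3 mol
From the 5:1 ratio, n(FeSO4·(NH4)2SO4·6H2O) = 5/1 × 2.410 × 10^-3 = 0.01205 mol
mass of FeSO4·(NH4)2SO4·6H2O = 0.01205 × 392.14 g/mol = 4.725 g
% FeSO4·(NH4)2SO4·6H2O = 4.725 / 4.921 × 100 = 96.02 %

96.02 %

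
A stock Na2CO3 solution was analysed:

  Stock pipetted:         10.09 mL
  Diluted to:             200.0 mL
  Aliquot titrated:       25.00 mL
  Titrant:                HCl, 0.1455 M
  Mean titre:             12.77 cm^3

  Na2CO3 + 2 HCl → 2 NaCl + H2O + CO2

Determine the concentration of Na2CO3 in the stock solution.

n(HCl) = 0.01277 × 0.1455 = 1.858 × 10^-3 mol
From the 1:2 ratio, n(Na2CO3) in the aliquot = 1/2 × 1.858 × 10^-3 = 9.290 × 10^-4 mol
[Na2CO3]_dilute = 9.290 × 10^-4 / 0.02500 = 0.03716 mol/L
Dilution factor = 200.0 / 10.09 = 19.82
[Na2CO3]_stock = 0.03716 × 19.82 = 0.7366 mol/L

0.7366 M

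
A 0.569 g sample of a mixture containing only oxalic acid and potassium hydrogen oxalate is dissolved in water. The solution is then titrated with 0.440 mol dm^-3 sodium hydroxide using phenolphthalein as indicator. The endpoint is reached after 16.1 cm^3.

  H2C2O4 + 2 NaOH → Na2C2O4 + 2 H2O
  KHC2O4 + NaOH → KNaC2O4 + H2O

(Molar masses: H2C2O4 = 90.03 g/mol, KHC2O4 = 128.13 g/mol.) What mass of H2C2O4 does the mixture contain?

n(NaOH) = 0.0161 × 0.440 = 7.08 × 10^-3 mol
Let x = n(H2C2O4), y = n(KHC2O4).
Titrant: 2x + 1y = 7.08 × 10^-3;  mass: 90.03x + 128.13y = 0.569
Solving, x = 2.04 × 10^-3 mol, y = 3.01 × 10^-3 mol
mass of H2C2O4 = 2.04 × 10^-3 × 90.03 = 0.183 g

0.183 g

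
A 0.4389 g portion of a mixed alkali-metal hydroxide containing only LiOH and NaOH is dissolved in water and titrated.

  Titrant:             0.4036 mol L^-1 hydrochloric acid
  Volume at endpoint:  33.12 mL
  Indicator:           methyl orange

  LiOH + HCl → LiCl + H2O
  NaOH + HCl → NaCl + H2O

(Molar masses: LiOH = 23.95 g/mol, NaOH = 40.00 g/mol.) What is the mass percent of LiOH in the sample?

n(HCl) = 0.03312 × 0.4036 = 0.01337 mol
Let x = n(LiOH), y = n(NaOH).
Titrant: 1x + 1y = 0.01337;  mass: 23.95x + 40.00y = 0.4389
Solving, x = 5.968 × 10^-3 mol, y = 7.399 × 10^-3 mol
mass of LiOH = 5.968 × 10^-3 × 23.95 = 0.1429 g
% LiOH = 0.1429 / 0.4389 × 100 = 32.57 %

32.57 %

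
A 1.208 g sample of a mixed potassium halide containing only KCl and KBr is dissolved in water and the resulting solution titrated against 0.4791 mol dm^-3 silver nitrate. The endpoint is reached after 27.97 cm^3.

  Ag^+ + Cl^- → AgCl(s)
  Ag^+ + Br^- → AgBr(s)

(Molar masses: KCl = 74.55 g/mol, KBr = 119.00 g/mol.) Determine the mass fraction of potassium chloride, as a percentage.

n(AgNO3) = 0.02797 × 0.4791 = 0.01340 mol
Let x = n(KCl), y = n(KBr).
Titrant: 1x + 1y = 0.01340;  mass: 74.55x + 119.00y = 1.208
Solving, x = 8.699 × 10^-3 mol, y = 4.702 × 10^-3 mol
mass of KCl = 8.699 × 10^-3 × 74.55 = 0.6485 g
% KCl = 0.6485 / 1.208 × 100 = 53.68 %

53.68 %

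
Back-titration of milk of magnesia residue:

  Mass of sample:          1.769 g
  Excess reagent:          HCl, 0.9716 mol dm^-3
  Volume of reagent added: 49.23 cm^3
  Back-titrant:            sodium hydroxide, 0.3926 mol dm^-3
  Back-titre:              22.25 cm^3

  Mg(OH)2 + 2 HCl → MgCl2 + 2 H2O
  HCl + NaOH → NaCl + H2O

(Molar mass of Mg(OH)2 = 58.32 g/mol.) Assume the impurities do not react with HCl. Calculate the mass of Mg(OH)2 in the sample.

1.140 g

n(HCl) added = 0.04923 × 0.9716 = 0.04783 mol
n(NaOH) used in back-titration = 0.02225 × 0.3926 = 8.735 × 10^-3 mol
n(HCl) left over = 8.735 × 10^-3 mol (1:1 ratio)
n(HCl) consumed by analyte = 0.04783 − 8.735 × 10^-3 = 0.03910 mol
From the 1:2 ratio, n(Mg(OH)2) = 1/2 × 0.03910 = 0.01955 mol
mass of Mg(OH)2 = 0.01955 × 58.32 = 1.140 g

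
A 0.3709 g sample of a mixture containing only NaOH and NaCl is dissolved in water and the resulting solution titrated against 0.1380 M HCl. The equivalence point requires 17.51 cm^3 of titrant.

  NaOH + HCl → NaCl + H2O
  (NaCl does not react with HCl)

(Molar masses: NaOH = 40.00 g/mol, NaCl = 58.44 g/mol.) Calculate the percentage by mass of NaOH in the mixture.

n(HCl) = 0.01751 × 0.1380 = 2.416 × 10^-3 mol
Let x = n(NaOH), y = n(NaCl).
Titrant: 1x = 2.416 × 10^-3;  mass: 40.00x + 58.44y = 0.3709
Solving, x = 2.416 × 10^-3 mol, y = 4.693 × 10^-3 mol
mass of NaOH = 2.416 × 10^-3 × 40.00 = 0.09666 g
% NaOH = 0.09666 / 0.3709 × 100 = 26.06 %

26.06 %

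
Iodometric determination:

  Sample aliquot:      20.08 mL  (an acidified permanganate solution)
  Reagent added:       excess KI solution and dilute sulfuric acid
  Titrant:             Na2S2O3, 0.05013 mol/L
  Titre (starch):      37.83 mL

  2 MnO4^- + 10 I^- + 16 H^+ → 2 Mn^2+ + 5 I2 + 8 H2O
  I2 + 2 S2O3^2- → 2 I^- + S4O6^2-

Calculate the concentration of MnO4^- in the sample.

n(S2O3^2-) = 0.03783 × 0.05013 = 1.896 × 10^-3 mol
n(I2) = n(S2O3^2-)/2 = 9.482 × 10^-4 mol
From the 2:5 ratio, n(MnO4^-) in the aliquot = 2/5 × 9.482 × 10^-4 = 3.793 × 10^-4 mol
[MnO4^-] = 3.793 × 10^-4 / 0.02008 = 0.01889 mol/L

0.01889 mol/L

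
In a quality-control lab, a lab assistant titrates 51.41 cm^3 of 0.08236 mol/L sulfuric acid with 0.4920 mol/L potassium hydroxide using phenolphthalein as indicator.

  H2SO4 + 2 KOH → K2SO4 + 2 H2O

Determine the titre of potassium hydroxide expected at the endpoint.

17.21 mL

n(H2SO4) = 0.05141 L × 0.08236 mol/L = 4.234 × 10^-3 mol
From the 2:1 stoichiometry, n(KOH) = 2/1 × 4.234 × 10^-3 = 8.468 × 10^-3 mol
V(KOH) = 8.468 × 10^-3 mol / 0.4920 mol/L = 0.01721 L = 17.21 mL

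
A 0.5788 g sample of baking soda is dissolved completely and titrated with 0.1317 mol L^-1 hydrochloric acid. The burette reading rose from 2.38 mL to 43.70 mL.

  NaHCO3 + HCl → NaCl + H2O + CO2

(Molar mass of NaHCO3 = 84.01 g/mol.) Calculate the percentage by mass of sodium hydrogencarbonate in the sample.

78.99 %

n(HCl) = 0.04132 L × 0.1317 mol/L = 5.442 × 10^-3 mol
n(NaHCO3) = 5.442 × 10^-3 mol (1:1 ratio)
mass of NaHCO3 = 5.442 × 10^-3 × 84.01 g/mol = 0.4572 g
% NaHCO3 = 0.4572 / 0.5788 × 100 = 78.99 %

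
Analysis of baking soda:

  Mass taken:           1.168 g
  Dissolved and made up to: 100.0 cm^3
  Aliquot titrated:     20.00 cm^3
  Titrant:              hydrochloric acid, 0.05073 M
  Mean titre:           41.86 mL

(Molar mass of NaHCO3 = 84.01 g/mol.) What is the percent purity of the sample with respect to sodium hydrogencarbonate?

NaHCO3 + HCl → NaCl + H2O + CO2
n(HCl) per titration = 0.04186 × 0.05073 = 2.124 × 10^-3 mol
n(NaHCO3) in each aliquot = 2.124 × 10^-3 mol (1:1 ratio)
n(NaHCO3) in the whole flask = 2.124 × 10^-3 × 100.0/20.00 = 0.01062 mol
mass of NaHCO3 = 0.01062 × 84.01 = 0.8920 g
% NaHCO3 = 0.8920 / 1.168 × 100 = 76.37 %

76.37 %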